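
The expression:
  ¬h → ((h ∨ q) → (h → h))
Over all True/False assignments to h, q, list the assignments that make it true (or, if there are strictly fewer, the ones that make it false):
is always true.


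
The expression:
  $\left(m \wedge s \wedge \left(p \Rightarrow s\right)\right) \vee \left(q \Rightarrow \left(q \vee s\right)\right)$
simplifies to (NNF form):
$\text{True}$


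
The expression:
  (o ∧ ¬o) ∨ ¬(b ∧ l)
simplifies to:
¬b ∨ ¬l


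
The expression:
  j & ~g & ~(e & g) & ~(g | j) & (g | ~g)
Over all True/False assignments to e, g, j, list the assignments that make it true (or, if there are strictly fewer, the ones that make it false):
is never true.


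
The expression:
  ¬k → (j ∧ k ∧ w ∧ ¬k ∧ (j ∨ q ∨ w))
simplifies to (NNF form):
k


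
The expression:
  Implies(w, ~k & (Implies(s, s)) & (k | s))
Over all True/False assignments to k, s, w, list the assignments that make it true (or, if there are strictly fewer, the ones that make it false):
is false only for:
  k=False, s=False, w=True;
  k=True, s=False, w=True;
  k=True, s=True, w=True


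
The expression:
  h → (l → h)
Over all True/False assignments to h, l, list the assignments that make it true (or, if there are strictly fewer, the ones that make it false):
is always true.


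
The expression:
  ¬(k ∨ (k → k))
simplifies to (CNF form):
False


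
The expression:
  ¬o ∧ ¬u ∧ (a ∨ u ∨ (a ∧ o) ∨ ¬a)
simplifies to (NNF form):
¬o ∧ ¬u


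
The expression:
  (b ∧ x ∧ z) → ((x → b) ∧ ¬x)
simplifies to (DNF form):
¬b ∨ ¬x ∨ ¬z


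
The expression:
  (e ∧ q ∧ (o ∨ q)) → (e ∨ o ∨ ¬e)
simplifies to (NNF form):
True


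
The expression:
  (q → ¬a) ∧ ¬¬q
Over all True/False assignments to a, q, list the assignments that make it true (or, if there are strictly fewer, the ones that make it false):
is true only for:
  a=False, q=True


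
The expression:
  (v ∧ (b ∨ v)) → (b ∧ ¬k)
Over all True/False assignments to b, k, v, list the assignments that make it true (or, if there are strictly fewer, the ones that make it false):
is false only for:
  b=False, k=False, v=True;
  b=False, k=True, v=True;
  b=True, k=True, v=True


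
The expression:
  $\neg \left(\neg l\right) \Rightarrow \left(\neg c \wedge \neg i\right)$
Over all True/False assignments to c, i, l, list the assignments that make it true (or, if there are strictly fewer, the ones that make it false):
is false only for:
  c=False, i=True, l=True;
  c=True, i=False, l=True;
  c=True, i=True, l=True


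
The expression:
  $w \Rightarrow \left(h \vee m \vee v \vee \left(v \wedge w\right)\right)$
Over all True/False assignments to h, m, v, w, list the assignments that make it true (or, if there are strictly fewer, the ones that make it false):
is false only for:
  h=False, m=False, v=False, w=True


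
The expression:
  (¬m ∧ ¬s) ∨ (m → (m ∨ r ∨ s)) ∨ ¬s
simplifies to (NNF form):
True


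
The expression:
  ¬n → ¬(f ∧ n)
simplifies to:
True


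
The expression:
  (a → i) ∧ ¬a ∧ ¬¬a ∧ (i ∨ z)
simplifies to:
False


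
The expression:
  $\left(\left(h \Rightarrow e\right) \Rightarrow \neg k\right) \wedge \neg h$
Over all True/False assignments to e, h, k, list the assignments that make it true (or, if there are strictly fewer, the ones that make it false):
is true only for:
  e=False, h=False, k=False;
  e=True, h=False, k=False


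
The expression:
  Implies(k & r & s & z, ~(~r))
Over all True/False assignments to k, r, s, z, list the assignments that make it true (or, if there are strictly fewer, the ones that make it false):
is always true.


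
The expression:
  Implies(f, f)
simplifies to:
True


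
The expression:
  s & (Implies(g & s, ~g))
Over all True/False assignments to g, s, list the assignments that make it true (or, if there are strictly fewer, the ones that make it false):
is true only for:
  g=False, s=True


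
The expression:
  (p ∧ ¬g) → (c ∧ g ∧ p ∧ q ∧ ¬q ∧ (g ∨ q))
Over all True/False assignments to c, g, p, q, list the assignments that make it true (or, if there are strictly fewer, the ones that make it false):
is false only for:
  c=False, g=False, p=True, q=False;
  c=False, g=False, p=True, q=True;
  c=True, g=False, p=True, q=False;
  c=True, g=False, p=True, q=True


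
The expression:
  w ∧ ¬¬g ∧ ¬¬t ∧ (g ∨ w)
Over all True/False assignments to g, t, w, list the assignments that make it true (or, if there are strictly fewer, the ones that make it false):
is true only for:
  g=True, t=True, w=True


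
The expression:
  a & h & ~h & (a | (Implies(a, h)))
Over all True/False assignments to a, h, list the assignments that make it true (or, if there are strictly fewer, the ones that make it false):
is never true.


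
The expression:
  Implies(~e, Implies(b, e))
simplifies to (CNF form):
e | ~b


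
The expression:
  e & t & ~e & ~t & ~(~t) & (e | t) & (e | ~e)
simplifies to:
False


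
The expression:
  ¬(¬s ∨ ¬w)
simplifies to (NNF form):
s ∧ w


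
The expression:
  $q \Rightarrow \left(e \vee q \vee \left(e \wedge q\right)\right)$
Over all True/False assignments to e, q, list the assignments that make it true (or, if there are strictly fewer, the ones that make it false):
is always true.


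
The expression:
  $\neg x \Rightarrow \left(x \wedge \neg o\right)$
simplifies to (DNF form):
$x$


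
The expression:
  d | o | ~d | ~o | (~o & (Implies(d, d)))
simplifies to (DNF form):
True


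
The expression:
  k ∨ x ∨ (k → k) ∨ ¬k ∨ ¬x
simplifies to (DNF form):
True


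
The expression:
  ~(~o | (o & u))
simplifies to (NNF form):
o & ~u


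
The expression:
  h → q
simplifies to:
q ∨ ¬h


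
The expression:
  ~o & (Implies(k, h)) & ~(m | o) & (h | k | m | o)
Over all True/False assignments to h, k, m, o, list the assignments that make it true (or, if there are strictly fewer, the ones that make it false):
is true only for:
  h=True, k=False, m=False, o=False;
  h=True, k=True, m=False, o=False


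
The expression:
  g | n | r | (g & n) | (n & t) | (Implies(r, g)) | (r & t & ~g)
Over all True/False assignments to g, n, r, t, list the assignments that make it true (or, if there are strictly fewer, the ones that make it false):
is always true.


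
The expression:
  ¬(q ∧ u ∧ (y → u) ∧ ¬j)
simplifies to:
j ∨ ¬q ∨ ¬u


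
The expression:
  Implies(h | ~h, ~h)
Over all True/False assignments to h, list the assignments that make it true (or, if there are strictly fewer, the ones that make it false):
is true only for:
  h=False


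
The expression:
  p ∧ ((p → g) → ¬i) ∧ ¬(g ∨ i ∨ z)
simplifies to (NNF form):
p ∧ ¬g ∧ ¬i ∧ ¬z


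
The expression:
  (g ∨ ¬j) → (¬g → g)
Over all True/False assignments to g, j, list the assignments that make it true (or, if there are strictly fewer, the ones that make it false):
is false only for:
  g=False, j=False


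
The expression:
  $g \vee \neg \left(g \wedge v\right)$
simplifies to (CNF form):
$\text{True}$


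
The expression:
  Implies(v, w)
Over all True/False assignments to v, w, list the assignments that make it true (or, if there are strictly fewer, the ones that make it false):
is false only for:
  v=True, w=False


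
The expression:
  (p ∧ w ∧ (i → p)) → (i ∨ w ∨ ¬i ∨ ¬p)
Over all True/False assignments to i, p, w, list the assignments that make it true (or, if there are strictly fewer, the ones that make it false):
is always true.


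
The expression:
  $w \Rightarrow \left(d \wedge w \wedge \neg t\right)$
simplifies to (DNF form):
$\left(d \wedge \neg t\right) \vee \neg w$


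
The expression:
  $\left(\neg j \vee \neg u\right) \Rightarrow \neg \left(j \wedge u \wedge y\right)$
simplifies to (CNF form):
$\text{True}$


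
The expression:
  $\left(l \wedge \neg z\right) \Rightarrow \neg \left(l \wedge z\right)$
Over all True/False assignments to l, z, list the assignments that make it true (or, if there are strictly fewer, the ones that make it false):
is always true.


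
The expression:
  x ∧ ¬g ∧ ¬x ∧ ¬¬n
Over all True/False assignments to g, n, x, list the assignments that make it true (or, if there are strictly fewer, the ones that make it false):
is never true.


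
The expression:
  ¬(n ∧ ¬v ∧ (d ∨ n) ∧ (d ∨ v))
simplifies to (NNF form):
v ∨ ¬d ∨ ¬n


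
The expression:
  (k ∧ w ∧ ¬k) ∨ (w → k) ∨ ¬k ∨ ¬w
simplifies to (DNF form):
True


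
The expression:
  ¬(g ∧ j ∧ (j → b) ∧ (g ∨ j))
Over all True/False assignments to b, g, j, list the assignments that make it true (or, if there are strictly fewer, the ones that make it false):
is false only for:
  b=True, g=True, j=True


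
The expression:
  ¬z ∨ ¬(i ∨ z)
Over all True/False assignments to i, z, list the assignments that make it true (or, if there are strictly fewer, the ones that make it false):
is true only for:
  i=False, z=False;
  i=True, z=False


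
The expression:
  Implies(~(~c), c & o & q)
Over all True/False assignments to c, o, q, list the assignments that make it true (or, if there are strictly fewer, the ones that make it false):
is false only for:
  c=True, o=False, q=False;
  c=True, o=False, q=True;
  c=True, o=True, q=False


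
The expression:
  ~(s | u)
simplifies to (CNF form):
~s & ~u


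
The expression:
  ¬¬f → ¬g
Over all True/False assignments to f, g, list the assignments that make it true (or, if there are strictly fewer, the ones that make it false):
is false only for:
  f=True, g=True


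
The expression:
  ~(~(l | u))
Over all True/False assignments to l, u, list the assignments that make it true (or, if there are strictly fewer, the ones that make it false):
is false only for:
  l=False, u=False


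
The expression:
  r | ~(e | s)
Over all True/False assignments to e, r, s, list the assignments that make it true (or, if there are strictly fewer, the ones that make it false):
is false only for:
  e=False, r=False, s=True;
  e=True, r=False, s=False;
  e=True, r=False, s=True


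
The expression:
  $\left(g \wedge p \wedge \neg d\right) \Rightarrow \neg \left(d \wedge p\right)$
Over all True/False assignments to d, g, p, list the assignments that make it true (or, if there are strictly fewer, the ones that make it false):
is always true.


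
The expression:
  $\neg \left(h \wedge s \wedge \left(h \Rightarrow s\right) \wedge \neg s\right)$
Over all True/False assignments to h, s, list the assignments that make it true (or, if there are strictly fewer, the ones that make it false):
is always true.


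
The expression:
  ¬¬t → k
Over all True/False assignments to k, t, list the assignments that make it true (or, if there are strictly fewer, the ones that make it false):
is false only for:
  k=False, t=True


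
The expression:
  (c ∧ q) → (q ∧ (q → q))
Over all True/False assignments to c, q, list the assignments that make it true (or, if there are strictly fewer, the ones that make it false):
is always true.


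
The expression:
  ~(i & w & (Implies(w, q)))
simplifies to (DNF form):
~i | ~q | ~w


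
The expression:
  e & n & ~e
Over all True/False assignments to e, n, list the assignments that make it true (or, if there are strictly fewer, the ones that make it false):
is never true.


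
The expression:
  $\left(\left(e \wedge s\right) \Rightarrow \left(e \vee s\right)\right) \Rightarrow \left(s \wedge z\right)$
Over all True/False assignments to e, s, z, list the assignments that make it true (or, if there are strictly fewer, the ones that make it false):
is true only for:
  e=False, s=True, z=True;
  e=True, s=True, z=True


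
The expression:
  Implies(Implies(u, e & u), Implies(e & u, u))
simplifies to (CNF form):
True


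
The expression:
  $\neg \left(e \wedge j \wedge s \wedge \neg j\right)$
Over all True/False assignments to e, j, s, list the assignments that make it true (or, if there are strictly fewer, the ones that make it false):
is always true.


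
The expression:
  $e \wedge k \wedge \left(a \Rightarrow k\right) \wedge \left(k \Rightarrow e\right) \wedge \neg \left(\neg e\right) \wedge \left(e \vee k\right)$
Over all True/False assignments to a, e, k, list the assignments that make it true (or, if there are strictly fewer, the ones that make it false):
is true only for:
  a=False, e=True, k=True;
  a=True, e=True, k=True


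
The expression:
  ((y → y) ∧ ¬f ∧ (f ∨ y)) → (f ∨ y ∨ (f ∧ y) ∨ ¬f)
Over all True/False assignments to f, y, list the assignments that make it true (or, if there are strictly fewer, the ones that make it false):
is always true.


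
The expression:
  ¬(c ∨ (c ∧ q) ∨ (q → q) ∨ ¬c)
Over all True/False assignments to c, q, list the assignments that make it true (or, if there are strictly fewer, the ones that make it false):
is never true.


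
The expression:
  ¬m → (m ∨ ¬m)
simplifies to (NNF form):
True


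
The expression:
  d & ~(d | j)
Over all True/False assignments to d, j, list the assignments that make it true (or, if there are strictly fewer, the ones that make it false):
is never true.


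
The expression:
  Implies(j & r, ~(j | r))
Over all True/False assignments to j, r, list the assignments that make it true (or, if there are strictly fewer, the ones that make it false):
is false only for:
  j=True, r=True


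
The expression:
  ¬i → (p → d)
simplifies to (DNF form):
d ∨ i ∨ ¬p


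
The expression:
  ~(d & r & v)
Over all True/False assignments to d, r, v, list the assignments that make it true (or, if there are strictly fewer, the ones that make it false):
is false only for:
  d=True, r=True, v=True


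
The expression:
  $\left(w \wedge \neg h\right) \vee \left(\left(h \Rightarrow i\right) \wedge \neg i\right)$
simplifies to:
$\neg h \wedge \left(w \vee \neg i\right)$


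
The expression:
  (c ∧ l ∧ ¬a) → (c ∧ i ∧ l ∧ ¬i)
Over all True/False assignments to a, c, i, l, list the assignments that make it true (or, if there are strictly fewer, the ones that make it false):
is false only for:
  a=False, c=True, i=False, l=True;
  a=False, c=True, i=True, l=True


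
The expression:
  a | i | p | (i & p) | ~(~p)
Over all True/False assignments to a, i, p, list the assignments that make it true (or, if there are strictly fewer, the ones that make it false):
is false only for:
  a=False, i=False, p=False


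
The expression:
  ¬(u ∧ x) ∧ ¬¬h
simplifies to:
h ∧ (¬u ∨ ¬x)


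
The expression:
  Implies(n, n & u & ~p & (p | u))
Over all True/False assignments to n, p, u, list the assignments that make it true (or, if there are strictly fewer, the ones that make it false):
is false only for:
  n=True, p=False, u=False;
  n=True, p=True, u=False;
  n=True, p=True, u=True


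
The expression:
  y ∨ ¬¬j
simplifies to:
j ∨ y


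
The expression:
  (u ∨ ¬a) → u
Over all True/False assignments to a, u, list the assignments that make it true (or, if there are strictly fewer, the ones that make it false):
is false only for:
  a=False, u=False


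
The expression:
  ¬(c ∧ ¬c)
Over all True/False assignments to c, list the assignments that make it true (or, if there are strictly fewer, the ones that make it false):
is always true.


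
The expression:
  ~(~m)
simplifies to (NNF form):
m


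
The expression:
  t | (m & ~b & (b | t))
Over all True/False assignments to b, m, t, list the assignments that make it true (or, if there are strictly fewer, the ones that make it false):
is true only for:
  b=False, m=False, t=True;
  b=False, m=True, t=True;
  b=True, m=False, t=True;
  b=True, m=True, t=True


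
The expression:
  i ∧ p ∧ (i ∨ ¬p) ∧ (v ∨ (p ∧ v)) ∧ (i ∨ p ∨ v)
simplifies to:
i ∧ p ∧ v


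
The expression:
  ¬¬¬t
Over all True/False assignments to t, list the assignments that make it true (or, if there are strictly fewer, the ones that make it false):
is true only for:
  t=False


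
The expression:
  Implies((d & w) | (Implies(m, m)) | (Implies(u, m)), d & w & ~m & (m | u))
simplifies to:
d & u & w & ~m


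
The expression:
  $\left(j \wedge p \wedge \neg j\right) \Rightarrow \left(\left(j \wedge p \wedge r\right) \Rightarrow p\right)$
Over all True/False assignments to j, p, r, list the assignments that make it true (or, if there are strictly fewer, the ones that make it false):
is always true.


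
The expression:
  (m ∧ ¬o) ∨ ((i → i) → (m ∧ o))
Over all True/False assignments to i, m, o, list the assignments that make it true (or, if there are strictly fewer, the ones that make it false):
is true only for:
  i=False, m=True, o=False;
  i=False, m=True, o=True;
  i=True, m=True, o=False;
  i=True, m=True, o=True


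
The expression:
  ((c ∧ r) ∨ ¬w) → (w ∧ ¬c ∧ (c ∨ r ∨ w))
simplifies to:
w ∧ (¬c ∨ ¬r)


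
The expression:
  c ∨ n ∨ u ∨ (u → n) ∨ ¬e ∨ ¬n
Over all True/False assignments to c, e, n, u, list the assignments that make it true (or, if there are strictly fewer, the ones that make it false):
is always true.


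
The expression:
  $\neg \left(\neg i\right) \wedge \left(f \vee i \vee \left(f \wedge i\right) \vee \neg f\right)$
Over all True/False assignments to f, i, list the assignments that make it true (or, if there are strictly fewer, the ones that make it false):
is true only for:
  f=False, i=True;
  f=True, i=True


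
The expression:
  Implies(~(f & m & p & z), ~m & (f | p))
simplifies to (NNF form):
(f & ~m) | (p & ~m) | (f & p & z)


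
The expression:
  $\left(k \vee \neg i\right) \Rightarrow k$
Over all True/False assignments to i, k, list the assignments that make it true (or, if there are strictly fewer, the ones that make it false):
is false only for:
  i=False, k=False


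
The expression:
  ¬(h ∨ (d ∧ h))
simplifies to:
¬h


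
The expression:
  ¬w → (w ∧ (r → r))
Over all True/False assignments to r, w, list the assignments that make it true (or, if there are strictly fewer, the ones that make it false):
is true only for:
  r=False, w=True;
  r=True, w=True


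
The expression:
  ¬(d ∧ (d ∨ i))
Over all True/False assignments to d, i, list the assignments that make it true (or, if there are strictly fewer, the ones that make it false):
is true only for:
  d=False, i=False;
  d=False, i=True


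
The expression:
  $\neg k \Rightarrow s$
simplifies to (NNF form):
$k \vee s$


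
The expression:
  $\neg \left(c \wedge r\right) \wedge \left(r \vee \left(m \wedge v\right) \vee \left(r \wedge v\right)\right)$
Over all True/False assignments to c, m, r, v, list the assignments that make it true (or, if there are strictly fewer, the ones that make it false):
is true only for:
  c=False, m=False, r=True, v=False;
  c=False, m=False, r=True, v=True;
  c=False, m=True, r=False, v=True;
  c=False, m=True, r=True, v=False;
  c=False, m=True, r=True, v=True;
  c=True, m=True, r=False, v=True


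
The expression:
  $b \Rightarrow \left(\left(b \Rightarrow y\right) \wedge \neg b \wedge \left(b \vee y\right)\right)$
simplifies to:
$\neg b$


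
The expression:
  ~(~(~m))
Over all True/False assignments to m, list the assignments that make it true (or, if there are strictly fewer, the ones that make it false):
is true only for:
  m=False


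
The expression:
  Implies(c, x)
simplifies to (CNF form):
x | ~c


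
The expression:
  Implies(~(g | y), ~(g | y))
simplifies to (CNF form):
True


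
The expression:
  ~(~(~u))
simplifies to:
~u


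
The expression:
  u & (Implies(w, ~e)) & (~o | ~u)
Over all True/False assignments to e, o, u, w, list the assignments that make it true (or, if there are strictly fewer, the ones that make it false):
is true only for:
  e=False, o=False, u=True, w=False;
  e=False, o=False, u=True, w=True;
  e=True, o=False, u=True, w=False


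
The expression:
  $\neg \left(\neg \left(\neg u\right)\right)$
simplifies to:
$\neg u$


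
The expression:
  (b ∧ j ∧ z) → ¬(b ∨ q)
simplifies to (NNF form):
¬b ∨ ¬j ∨ ¬z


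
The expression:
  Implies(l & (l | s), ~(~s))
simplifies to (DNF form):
s | ~l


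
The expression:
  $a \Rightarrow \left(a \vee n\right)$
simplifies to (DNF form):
$\text{True}$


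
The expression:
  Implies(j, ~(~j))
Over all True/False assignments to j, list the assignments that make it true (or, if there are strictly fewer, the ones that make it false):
is always true.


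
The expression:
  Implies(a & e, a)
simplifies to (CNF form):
True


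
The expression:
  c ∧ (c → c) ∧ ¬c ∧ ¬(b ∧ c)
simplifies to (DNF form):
False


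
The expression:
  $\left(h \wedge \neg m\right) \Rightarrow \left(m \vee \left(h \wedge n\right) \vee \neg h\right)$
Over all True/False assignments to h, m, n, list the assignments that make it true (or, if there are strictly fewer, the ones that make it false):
is false only for:
  h=True, m=False, n=False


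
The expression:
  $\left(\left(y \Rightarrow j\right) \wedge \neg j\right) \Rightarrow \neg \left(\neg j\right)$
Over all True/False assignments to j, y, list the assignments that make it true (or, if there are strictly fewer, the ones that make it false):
is false only for:
  j=False, y=False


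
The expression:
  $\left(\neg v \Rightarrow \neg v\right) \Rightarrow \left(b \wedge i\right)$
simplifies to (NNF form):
$b \wedge i$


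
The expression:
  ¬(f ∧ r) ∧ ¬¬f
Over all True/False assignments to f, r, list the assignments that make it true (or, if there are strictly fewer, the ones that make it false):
is true only for:
  f=True, r=False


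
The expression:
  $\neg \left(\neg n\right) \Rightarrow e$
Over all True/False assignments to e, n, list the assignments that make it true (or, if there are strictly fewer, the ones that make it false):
is false only for:
  e=False, n=True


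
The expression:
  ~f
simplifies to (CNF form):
~f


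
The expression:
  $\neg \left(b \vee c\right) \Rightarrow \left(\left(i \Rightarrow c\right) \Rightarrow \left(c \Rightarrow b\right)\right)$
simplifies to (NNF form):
$\text{True}$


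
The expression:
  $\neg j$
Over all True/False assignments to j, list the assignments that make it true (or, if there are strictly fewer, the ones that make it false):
is true only for:
  j=False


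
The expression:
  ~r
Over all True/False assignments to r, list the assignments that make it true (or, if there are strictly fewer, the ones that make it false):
is true only for:
  r=False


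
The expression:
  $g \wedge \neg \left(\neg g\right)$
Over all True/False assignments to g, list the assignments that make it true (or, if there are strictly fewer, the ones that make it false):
is true only for:
  g=True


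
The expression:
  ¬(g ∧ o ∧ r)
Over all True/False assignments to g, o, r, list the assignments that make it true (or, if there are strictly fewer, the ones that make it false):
is false only for:
  g=True, o=True, r=True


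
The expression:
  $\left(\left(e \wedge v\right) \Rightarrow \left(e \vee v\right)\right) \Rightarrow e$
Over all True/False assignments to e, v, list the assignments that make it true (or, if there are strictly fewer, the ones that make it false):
is true only for:
  e=True, v=False;
  e=True, v=True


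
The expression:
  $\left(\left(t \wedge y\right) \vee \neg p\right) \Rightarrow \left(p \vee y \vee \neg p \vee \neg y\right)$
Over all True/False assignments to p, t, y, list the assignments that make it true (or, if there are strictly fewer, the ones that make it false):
is always true.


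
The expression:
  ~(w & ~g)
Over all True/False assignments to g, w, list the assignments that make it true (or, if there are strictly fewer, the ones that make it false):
is false only for:
  g=False, w=True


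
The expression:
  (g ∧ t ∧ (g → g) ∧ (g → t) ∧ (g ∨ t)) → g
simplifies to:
True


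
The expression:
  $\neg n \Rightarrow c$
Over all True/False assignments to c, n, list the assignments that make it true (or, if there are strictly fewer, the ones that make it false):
is false only for:
  c=False, n=False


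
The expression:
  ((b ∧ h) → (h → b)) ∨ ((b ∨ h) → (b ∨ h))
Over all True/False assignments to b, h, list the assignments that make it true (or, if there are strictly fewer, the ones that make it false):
is always true.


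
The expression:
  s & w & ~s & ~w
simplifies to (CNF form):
False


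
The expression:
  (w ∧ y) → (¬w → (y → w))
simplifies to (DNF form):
True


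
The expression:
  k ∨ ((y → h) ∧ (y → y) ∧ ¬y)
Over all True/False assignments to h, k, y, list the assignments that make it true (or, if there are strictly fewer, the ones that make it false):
is false only for:
  h=False, k=False, y=True;
  h=True, k=False, y=True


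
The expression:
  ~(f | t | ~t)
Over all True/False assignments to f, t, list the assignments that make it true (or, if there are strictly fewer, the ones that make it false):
is never true.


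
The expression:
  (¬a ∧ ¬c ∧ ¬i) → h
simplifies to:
a ∨ c ∨ h ∨ i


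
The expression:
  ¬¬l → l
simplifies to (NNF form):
True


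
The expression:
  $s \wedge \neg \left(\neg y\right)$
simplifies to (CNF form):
$s \wedge y$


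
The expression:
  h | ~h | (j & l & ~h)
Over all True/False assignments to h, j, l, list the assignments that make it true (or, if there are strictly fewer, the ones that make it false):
is always true.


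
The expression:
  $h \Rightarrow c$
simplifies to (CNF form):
$c \vee \neg h$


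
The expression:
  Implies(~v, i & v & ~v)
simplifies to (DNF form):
v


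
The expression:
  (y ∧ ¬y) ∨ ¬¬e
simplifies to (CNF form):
e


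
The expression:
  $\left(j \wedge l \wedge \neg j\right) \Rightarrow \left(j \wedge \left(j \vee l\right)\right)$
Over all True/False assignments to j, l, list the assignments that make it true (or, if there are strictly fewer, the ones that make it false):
is always true.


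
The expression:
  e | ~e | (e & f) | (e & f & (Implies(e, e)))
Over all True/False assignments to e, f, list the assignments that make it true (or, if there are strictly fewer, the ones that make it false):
is always true.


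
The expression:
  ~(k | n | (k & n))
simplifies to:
~k & ~n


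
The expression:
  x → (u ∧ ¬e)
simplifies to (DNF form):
(u ∧ ¬e) ∨ ¬x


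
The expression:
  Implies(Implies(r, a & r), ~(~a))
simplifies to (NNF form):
a | r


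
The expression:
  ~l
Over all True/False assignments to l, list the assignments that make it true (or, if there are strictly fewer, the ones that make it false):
is true only for:
  l=False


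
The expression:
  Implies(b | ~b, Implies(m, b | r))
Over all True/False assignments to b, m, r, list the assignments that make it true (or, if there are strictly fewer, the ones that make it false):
is false only for:
  b=False, m=True, r=False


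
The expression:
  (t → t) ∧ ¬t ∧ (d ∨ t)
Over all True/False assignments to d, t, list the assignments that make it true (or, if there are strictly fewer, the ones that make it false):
is true only for:
  d=True, t=False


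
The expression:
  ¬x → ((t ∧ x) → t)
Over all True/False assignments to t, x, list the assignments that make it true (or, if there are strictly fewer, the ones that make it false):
is always true.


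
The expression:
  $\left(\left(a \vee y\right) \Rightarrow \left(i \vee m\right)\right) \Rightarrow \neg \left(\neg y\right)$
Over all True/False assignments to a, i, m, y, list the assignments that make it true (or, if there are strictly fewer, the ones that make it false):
is false only for:
  a=False, i=False, m=False, y=False;
  a=False, i=False, m=True, y=False;
  a=False, i=True, m=False, y=False;
  a=False, i=True, m=True, y=False;
  a=True, i=False, m=True, y=False;
  a=True, i=True, m=False, y=False;
  a=True, i=True, m=True, y=False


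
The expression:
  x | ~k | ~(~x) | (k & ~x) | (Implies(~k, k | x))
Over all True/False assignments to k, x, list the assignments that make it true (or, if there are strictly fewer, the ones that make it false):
is always true.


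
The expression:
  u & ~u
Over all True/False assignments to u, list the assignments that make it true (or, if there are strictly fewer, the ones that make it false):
is never true.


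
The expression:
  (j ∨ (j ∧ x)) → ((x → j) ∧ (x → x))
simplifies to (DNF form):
True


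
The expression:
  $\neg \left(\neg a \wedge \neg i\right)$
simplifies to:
$a \vee i$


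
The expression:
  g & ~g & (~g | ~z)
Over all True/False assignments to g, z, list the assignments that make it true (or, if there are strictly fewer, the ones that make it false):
is never true.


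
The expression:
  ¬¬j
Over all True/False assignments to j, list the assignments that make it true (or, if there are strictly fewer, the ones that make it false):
is true only for:
  j=True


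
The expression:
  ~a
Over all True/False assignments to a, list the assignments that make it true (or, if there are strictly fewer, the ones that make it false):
is true only for:
  a=False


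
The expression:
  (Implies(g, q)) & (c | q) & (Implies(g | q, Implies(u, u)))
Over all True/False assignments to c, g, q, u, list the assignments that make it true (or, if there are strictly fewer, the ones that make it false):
is false only for:
  c=False, g=False, q=False, u=False;
  c=False, g=False, q=False, u=True;
  c=False, g=True, q=False, u=False;
  c=False, g=True, q=False, u=True;
  c=True, g=True, q=False, u=False;
  c=True, g=True, q=False, u=True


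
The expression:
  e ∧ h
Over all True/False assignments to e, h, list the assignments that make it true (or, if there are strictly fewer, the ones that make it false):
is true only for:
  e=True, h=True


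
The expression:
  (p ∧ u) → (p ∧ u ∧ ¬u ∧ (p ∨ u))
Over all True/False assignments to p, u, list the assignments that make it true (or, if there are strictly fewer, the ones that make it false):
is false only for:
  p=True, u=True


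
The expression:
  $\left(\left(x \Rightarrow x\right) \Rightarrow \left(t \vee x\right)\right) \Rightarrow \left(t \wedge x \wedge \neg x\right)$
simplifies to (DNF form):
$\neg t \wedge \neg x$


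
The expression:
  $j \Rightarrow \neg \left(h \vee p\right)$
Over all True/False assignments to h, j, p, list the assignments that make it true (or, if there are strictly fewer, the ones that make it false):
is false only for:
  h=False, j=True, p=True;
  h=True, j=True, p=False;
  h=True, j=True, p=True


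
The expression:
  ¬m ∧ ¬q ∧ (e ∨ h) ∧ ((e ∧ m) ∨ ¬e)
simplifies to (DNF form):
h ∧ ¬e ∧ ¬m ∧ ¬q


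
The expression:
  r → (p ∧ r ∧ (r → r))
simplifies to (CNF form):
p ∨ ¬r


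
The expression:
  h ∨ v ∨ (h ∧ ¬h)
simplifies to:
h ∨ v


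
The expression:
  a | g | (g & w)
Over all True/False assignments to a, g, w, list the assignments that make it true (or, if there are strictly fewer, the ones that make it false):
is false only for:
  a=False, g=False, w=False;
  a=False, g=False, w=True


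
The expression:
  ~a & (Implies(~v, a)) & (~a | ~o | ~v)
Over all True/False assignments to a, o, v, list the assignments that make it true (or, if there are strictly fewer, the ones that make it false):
is true only for:
  a=False, o=False, v=True;
  a=False, o=True, v=True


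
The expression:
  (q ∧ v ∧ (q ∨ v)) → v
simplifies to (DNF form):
True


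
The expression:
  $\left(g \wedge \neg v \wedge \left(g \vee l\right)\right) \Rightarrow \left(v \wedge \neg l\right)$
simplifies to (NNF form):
$v \vee \neg g$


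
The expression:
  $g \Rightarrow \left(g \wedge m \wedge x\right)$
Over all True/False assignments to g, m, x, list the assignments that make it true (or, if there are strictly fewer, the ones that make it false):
is false only for:
  g=True, m=False, x=False;
  g=True, m=False, x=True;
  g=True, m=True, x=False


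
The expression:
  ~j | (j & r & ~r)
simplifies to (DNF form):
~j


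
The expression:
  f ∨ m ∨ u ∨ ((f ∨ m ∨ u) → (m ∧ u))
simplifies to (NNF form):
True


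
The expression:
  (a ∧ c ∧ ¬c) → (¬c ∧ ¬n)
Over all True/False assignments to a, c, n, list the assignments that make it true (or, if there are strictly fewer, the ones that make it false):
is always true.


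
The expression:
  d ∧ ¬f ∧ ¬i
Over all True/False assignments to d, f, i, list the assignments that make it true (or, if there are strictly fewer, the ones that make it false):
is true only for:
  d=True, f=False, i=False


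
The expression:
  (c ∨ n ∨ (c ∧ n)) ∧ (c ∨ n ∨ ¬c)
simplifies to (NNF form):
c ∨ n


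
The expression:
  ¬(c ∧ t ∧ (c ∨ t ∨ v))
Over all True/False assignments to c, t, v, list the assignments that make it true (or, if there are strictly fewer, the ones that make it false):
is false only for:
  c=True, t=True, v=False;
  c=True, t=True, v=True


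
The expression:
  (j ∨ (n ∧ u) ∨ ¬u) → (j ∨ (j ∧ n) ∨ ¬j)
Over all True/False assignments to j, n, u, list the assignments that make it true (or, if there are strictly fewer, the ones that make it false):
is always true.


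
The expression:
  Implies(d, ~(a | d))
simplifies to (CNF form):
~d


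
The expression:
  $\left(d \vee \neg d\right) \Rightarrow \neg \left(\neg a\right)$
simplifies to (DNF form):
$a$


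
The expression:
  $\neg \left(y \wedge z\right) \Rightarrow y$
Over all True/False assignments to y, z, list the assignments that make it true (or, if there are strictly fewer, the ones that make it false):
is true only for:
  y=True, z=False;
  y=True, z=True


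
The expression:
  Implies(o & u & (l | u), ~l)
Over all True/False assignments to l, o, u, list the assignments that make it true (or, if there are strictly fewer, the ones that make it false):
is false only for:
  l=True, o=True, u=True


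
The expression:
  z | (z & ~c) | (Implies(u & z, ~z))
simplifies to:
True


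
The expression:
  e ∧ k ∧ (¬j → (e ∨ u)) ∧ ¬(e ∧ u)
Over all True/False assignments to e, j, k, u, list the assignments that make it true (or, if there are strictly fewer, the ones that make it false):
is true only for:
  e=True, j=False, k=True, u=False;
  e=True, j=True, k=True, u=False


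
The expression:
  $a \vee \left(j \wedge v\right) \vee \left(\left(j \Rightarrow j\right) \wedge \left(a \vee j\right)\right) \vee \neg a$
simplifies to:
$\text{True}$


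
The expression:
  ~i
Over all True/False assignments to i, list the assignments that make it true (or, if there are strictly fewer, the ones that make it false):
is true only for:
  i=False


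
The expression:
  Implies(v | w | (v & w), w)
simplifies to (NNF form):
w | ~v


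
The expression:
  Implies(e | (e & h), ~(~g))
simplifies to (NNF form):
g | ~e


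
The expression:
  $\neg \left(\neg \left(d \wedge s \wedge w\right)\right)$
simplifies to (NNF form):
$d \wedge s \wedge w$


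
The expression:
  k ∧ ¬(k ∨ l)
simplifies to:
False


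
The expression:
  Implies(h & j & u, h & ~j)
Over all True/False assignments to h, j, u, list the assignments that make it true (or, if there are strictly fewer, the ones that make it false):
is false only for:
  h=True, j=True, u=True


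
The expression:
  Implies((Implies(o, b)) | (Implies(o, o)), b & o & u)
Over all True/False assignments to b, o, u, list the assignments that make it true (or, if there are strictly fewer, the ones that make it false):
is true only for:
  b=True, o=True, u=True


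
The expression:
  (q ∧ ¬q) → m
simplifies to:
True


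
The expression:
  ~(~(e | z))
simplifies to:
e | z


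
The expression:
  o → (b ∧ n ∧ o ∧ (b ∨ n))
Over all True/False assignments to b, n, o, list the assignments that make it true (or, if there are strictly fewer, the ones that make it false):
is false only for:
  b=False, n=False, o=True;
  b=False, n=True, o=True;
  b=True, n=False, o=True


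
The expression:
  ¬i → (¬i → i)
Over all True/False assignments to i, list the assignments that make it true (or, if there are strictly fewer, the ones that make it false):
is true only for:
  i=True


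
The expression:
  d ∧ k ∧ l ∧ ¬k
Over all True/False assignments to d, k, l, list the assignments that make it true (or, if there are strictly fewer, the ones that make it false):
is never true.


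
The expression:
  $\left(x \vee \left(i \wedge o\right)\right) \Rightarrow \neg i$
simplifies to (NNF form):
$\left(\neg o \wedge \neg x\right) \vee \neg i$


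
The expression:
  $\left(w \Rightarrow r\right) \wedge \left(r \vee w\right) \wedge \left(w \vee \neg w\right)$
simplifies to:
$r$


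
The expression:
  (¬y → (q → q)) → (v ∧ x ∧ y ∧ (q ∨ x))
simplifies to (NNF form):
v ∧ x ∧ y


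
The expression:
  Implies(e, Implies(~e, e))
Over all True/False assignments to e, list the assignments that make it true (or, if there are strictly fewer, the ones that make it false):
is always true.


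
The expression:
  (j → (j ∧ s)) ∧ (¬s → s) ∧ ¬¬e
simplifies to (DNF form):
e ∧ s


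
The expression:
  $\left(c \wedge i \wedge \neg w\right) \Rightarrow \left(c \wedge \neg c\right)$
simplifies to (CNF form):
$w \vee \neg c \vee \neg i$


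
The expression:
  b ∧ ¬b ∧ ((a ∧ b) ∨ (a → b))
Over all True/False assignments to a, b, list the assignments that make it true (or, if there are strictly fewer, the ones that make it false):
is never true.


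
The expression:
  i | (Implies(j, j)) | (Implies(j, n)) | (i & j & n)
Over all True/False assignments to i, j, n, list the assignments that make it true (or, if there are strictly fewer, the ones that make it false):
is always true.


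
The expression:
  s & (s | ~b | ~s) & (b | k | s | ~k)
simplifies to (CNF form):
s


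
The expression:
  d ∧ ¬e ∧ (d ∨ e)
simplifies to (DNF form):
d ∧ ¬e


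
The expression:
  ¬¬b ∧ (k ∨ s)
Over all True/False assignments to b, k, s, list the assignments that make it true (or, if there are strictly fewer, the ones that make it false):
is true only for:
  b=True, k=False, s=True;
  b=True, k=True, s=False;
  b=True, k=True, s=True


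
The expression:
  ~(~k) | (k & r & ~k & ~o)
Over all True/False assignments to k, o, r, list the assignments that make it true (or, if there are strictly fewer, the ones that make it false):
is true only for:
  k=True, o=False, r=False;
  k=True, o=False, r=True;
  k=True, o=True, r=False;
  k=True, o=True, r=True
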